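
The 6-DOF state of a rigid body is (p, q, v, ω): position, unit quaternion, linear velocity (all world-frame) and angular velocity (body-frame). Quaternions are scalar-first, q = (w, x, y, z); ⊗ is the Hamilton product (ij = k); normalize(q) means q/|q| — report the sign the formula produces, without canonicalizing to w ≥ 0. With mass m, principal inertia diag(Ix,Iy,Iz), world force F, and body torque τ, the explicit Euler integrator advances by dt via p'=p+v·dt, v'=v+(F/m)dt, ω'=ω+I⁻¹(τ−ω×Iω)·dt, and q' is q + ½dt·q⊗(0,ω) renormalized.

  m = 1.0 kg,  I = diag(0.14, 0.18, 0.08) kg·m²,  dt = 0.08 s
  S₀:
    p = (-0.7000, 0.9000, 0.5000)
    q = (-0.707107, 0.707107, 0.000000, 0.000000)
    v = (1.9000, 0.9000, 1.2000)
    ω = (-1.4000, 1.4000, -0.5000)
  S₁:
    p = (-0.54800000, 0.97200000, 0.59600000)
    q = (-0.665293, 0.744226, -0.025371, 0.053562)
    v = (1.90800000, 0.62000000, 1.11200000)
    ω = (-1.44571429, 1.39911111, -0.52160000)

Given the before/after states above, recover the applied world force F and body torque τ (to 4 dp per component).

F = (0.1000, -3.5000, -1.1000)
τ = (-0.0100, 0.0400, -0.1000)

velocity change Δv = (0.00800000, -0.28000000, -0.08800000)
applied force F = (0.1000, -3.5000, -1.1000)
Δω = ω₁−ω₀ = (-0.04571429, -0.00088889, -0.02160000)
precession coupling = (0.0700, 0.0420, -0.0784)
I·α + gyro = (-0.0100, 0.0400, -0.1000)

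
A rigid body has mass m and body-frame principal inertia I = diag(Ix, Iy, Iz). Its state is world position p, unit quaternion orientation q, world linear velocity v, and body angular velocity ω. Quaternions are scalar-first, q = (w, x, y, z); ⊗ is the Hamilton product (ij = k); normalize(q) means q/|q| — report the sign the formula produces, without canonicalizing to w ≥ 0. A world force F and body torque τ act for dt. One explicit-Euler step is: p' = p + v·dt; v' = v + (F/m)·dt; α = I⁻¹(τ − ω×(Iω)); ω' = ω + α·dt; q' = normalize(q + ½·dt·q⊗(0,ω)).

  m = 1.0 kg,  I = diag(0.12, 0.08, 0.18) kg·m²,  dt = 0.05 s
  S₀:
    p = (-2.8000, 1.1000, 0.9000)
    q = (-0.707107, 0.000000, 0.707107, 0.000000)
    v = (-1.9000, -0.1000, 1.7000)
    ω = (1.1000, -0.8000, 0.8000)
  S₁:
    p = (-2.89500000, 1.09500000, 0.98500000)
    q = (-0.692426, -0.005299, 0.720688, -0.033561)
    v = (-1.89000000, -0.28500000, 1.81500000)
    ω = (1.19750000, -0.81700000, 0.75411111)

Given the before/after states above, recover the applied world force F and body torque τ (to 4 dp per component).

Δω = ω₁−ω₀ = (0.09750000, -0.01700000, -0.04588889)
τ = I·(Δω/dt) + ω₀×(Iω₀) = (0.1700, -0.0800, -0.1300)
velocity change Δv = (0.01000000, -0.18500000, 0.11500000)
applied force F = (0.2000, -3.7000, 2.3000)

F = (0.2000, -3.7000, 2.3000)
τ = (0.1700, -0.0800, -0.1300)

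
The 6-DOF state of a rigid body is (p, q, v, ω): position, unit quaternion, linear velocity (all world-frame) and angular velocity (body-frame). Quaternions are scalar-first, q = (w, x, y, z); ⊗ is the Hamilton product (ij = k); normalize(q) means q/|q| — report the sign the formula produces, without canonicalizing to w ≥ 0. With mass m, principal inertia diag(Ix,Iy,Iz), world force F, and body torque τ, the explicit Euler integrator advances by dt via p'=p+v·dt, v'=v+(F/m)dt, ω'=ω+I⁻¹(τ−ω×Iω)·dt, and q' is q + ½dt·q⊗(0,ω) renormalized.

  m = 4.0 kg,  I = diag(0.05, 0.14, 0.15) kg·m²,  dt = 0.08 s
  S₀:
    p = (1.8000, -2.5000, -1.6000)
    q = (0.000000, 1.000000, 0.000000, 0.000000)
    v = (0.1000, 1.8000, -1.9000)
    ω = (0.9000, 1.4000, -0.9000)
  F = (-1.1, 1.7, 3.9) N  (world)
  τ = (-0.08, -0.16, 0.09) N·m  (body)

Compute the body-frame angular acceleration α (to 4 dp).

precession coupling ω×(Iω) = (-0.0126, 0.0810, 0.1134)
angular accel α = (-1.3480, -1.7214, -0.1560)

α = (-1.3480, -1.7214, -0.1560)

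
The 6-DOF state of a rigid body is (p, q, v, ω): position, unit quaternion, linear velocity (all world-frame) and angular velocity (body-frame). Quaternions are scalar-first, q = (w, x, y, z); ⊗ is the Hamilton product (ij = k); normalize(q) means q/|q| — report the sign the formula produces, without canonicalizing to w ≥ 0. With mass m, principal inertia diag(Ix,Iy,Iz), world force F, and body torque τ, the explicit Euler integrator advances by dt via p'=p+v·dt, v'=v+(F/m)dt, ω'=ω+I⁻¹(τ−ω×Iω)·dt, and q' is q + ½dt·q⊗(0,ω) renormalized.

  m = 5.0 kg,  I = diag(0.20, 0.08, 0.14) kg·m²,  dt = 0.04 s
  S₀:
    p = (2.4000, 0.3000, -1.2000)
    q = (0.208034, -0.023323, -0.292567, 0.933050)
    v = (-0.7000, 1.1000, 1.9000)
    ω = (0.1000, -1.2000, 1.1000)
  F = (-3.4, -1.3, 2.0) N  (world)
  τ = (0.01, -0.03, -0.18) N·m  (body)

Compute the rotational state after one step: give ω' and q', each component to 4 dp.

precession coupling ω×(Iω) = (-0.0792, 0.0066, 0.0144)
angular accel α = (0.4460, -0.4575, -1.3886)
ω + α·dt = (0.1178, -1.2183, 1.0445)
Hamilton product q⊗(0,ω) = (-1.3751031, 0.8186397, -0.1306805, 0.2860817)
q + ½dt·q⊗(0,ω), renormalized = (0.1804, -0.0069, -0.2950, 0.9383)

ω' = (0.1178, -1.2183, 1.0445)
q' = (0.1804, -0.0069, -0.2950, 0.9383)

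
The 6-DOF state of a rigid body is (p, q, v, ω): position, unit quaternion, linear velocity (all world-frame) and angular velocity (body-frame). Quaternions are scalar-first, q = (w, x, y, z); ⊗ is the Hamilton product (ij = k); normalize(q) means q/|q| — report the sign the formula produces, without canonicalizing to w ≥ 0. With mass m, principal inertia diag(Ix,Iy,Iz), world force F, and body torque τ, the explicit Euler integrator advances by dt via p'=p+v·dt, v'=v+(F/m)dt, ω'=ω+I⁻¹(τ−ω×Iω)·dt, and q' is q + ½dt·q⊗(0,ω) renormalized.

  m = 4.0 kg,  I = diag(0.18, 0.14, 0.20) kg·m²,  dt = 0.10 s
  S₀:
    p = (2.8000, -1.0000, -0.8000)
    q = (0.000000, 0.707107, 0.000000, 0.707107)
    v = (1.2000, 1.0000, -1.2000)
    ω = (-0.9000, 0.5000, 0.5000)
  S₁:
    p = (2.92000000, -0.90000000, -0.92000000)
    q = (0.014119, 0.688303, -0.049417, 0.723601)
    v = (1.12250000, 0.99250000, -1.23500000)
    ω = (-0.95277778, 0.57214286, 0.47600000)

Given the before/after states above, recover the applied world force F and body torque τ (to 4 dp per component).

velocity change Δv = (-0.07750000, -0.00750000, -0.03500000)
F = m·Δv/dt = (-3.1000, -0.3000, -1.4000)
Δω = ω₁−ω₀ = (-0.05277778, 0.07214286, -0.02400000)
applied torque τ = (-0.0800, 0.1100, -0.0300)

F = (-3.1000, -0.3000, -1.4000)
τ = (-0.0800, 0.1100, -0.0300)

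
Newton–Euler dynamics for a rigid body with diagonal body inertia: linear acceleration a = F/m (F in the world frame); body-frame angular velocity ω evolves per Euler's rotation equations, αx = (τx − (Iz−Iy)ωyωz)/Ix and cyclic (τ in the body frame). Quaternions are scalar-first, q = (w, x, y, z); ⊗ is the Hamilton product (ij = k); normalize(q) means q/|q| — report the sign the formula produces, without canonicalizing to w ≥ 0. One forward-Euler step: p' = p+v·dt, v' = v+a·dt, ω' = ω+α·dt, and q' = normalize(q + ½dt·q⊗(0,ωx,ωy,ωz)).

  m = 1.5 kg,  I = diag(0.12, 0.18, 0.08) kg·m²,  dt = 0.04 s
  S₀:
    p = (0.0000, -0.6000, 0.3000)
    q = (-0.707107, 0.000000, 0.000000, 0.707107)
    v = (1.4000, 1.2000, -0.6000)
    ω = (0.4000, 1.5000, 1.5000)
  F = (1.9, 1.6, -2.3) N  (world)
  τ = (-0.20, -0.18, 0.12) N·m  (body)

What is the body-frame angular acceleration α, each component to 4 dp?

α = (0.2083, -1.1333, 1.0500)

ω×(Iω) gyroscopic = (-0.2250, 0.0240, 0.0360)
angular accel α = (0.2083, -1.1333, 1.0500)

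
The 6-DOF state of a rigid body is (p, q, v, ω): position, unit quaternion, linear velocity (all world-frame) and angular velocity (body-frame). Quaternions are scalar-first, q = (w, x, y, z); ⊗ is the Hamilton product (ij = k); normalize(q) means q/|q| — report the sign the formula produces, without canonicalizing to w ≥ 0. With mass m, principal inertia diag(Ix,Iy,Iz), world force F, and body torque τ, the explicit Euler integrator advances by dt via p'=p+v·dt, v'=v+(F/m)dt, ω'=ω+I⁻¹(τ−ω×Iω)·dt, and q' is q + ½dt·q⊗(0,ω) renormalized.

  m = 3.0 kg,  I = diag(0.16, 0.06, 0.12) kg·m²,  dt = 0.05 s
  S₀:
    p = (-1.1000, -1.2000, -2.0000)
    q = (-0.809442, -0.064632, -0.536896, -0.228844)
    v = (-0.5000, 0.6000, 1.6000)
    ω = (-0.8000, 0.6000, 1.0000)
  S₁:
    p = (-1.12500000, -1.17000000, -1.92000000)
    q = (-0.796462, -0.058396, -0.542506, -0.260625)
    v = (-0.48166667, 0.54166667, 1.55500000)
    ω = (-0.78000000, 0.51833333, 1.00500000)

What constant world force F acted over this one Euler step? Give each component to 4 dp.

F = (1.1000, -3.5000, -2.7000)

velocity change Δv = (0.01833333, -0.05833333, -0.04500000)
F = m·Δv/dt = (1.1000, -3.5000, -2.7000)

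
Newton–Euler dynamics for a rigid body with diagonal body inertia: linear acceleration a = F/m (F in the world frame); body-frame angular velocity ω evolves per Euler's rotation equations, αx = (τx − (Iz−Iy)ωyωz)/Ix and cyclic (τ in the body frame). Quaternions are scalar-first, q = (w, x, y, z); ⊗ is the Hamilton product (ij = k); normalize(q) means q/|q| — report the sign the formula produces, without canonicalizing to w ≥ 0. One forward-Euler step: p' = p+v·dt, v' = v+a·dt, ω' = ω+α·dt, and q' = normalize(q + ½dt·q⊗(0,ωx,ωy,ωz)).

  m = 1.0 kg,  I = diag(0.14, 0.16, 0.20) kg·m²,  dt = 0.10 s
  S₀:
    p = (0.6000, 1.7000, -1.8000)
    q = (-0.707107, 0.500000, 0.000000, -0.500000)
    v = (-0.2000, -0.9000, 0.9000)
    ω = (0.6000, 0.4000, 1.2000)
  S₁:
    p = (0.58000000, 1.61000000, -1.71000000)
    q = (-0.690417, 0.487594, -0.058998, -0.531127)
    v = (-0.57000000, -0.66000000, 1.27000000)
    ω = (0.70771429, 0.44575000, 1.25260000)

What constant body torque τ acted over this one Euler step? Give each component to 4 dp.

rate change Δω = (0.10771429, 0.04575000, 0.05260000)
ω₀×(Iω₀) = (0.0192, -0.0432, 0.0048)
applied torque τ = (0.1700, 0.0300, 0.1100)

τ = (0.1700, 0.0300, 0.1100)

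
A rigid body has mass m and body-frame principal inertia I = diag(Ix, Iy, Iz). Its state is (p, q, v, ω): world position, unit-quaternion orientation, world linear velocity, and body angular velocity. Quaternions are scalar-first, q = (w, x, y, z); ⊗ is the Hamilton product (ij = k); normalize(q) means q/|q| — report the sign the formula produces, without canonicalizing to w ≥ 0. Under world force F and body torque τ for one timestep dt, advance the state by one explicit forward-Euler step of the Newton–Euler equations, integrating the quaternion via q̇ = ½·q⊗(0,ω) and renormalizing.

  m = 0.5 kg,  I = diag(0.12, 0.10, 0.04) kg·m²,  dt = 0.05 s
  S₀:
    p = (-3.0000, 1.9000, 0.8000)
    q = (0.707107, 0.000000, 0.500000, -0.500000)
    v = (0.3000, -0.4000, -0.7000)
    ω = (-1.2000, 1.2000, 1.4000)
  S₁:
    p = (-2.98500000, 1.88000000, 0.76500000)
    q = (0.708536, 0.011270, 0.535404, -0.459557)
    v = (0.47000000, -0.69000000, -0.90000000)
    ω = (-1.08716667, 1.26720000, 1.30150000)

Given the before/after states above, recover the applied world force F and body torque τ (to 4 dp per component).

rate change Δω = (0.11283333, 0.06720000, -0.09850000)
gyro term ω₀×Iω₀ = (-0.1008, -0.1344, 0.0288)
I·α + gyro = (0.1700, 0.0000, -0.0500)
velocity change Δv = (0.17000000, -0.29000000, -0.20000000)
m·(v₁−v₀)/dt = (1.7000, -2.9000, -2.0000)

F = (1.7000, -2.9000, -2.0000)
τ = (0.1700, 0.0000, -0.0500)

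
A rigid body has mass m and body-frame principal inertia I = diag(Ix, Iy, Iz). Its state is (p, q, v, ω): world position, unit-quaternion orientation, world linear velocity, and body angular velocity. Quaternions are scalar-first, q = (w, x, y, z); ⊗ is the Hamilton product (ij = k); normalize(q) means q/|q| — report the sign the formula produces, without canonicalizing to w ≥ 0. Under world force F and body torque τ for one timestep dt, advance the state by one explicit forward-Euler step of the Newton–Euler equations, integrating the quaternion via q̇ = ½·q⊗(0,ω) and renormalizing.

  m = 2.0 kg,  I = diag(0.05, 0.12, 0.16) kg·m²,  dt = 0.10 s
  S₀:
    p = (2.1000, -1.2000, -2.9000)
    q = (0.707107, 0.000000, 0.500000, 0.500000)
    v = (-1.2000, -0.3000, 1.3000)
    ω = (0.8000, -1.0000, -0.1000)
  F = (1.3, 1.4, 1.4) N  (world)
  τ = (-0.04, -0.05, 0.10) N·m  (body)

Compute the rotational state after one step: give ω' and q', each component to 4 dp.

precession coupling ω×(Iω) = (0.0040, 0.0088, -0.0560)
(τ − ω×Iω)/I = (-0.8800, -0.4900, 0.9750)
ω' = ω + α·dt = (0.7120, -1.0490, -0.0025)
q⊗(0,ω) = (0.5500000, 1.0156856, -0.3071070, -0.4707107)
updated quaternion q' = (0.7331, 0.0507, 0.4836, 0.4755)

ω' = (0.7120, -1.0490, -0.0025)
q' = (0.7331, 0.0507, 0.4836, 0.4755)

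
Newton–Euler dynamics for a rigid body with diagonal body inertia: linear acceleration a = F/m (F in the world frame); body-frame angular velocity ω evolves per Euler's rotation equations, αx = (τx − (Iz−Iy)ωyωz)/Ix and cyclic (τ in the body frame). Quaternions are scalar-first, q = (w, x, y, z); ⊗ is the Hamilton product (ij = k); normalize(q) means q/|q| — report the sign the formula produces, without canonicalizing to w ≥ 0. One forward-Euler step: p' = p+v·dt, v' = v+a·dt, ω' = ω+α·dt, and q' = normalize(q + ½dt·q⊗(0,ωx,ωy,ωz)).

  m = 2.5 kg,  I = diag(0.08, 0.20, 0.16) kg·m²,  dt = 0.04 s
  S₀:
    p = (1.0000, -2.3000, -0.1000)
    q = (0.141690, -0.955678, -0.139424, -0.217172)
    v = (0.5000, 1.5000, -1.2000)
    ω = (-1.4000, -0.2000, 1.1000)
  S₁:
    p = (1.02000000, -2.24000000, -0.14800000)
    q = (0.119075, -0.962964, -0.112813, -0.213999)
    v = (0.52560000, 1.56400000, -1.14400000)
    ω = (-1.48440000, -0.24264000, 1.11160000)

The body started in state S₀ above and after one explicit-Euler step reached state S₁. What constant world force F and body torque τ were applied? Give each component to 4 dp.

F = (1.6000, 4.0000, 3.5000)
τ = (-0.1600, -0.0900, 0.0800)

rate change Δω = (-0.08440000, -0.04264000, 0.01160000)
I·α + gyro = (-0.1600, -0.0900, 0.0800)
velocity change Δv = (0.02560000, 0.06400000, 0.05600000)
m·(v₁−v₀)/dt = (1.6000, 4.0000, 3.5000)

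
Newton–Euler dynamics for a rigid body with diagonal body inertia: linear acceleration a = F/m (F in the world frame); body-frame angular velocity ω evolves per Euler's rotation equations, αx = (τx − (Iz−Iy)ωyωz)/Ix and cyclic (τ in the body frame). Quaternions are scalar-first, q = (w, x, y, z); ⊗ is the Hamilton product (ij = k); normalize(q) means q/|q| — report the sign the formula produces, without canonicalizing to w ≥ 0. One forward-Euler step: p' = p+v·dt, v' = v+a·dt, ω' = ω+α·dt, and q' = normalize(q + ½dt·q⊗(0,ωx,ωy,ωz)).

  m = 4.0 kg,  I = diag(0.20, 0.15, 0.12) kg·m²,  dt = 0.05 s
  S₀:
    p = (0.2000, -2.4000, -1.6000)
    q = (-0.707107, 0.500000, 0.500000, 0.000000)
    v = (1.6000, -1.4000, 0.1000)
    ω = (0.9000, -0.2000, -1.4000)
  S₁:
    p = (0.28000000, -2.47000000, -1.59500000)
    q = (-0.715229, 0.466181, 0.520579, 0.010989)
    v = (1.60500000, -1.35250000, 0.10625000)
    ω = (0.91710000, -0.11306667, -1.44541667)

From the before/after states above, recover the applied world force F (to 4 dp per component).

F = (0.4000, 3.8000, 0.5000)

v₁ − v₀ = (0.00500000, 0.04750000, 0.00625000)
F = m·Δv/dt = (0.4000, 3.8000, 0.5000)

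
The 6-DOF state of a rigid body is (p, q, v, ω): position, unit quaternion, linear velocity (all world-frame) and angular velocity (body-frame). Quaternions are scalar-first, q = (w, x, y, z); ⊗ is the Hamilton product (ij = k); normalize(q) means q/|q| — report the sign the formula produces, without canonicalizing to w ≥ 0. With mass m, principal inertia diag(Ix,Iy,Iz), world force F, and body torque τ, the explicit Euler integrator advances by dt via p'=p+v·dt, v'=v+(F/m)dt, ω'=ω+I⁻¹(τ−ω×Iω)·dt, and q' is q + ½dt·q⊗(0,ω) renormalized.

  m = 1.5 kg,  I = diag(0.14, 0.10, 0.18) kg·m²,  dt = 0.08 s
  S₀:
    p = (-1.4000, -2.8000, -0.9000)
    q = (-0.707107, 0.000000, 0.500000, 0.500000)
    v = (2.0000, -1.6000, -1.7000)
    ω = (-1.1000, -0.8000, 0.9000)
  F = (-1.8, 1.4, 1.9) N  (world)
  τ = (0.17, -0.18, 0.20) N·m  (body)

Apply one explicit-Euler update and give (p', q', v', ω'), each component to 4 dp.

p' = (-1.2400, -2.9280, -1.0360)
q' = (-0.7076, 0.0650, 0.4996, 0.4955)
v' = (1.9040, -1.5253, -1.5987)
ω' = (-0.9699, -0.9757, 1.0045)

new position p' = (-1.2400, -2.9280, -1.0360)
new velocity v' = (1.9040, -1.5253, -1.5987)
angular accel α = (1.6257, -2.1960, 1.3067)
ω + α·dt = (-0.9699, -0.9757, 1.0045)
q⊗(0,ω) = (-0.0500000, 1.6278177, 0.0156856, -0.0863963)
q' = normalize(q + ½dt·q⊗(0,ω)) = (-0.7076, 0.0650, 0.4996, 0.4955)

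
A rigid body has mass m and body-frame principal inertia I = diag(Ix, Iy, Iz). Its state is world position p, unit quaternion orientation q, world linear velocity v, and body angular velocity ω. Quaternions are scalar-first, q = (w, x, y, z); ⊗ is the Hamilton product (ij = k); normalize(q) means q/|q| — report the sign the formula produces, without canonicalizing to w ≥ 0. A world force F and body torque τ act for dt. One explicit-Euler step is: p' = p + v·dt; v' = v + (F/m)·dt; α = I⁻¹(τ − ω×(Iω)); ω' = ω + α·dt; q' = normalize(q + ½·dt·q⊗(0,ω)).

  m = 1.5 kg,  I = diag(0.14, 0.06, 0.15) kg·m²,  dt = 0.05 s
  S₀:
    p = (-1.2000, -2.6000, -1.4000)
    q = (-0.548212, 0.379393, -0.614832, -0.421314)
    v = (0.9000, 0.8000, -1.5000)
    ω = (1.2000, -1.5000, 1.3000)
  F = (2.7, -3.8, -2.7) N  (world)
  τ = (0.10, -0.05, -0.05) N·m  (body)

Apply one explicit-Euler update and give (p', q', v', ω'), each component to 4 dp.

p' = (-1.1550, -2.5600, -1.4750)
q' = (-0.5680, 0.3266, -0.6182, -0.4342)
v' = (0.9900, 0.6733, -1.5900)
ω' = (1.2984, -1.5287, 1.2353)

gyro term ω×Iω = (-0.1755, -0.0156, 0.1440)
α = I⁻¹(τ − ω×Iω) = (1.9679, -0.5733, -1.2933)
new body rate ω' = (1.2984, -1.5287, 1.2353)
q⊗(0,ω) = (-0.8298114, -2.0891070, -0.1764697, -0.5439667)
q' = normalize(q + ½dt·q⊗(0,ω)) = (-0.5680, 0.3266, -0.6182, -0.4342)
a = F/m = (1.8000, -2.5333, -1.8000)
p' = p + v·dt = (-1.1550, -2.5600, -1.4750)
new velocity v' = (0.9900, 0.6733, -1.5900)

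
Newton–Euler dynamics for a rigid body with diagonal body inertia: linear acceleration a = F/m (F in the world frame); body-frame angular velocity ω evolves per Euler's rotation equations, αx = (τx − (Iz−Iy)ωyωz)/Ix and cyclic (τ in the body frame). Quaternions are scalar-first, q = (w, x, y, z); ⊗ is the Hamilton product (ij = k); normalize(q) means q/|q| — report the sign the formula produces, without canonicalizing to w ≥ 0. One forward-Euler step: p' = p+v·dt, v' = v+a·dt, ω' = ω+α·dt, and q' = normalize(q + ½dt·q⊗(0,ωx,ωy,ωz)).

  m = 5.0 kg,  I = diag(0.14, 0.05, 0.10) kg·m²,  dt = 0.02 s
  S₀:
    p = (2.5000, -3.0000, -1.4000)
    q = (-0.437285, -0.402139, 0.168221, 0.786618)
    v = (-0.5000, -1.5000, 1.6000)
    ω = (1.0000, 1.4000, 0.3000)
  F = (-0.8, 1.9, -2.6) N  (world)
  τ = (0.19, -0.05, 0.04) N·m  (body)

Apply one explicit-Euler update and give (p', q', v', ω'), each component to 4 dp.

(τ − ω×Iω)/I = (1.2071, -1.2400, 1.6600)
ω + α·dt = (1.0241, 1.3752, 0.3332)
q⊗(0,ω) = (-0.0693558, -1.4880839, 0.2950607, -0.8624011)
updated quaternion q' = (-0.4379, -0.4170, 0.1711, 0.7779)
p + v·dt = (2.4900, -3.0300, -1.3680)
v' = v + a·dt = (-0.5032, -1.4924, 1.5896)

p' = (2.4900, -3.0300, -1.3680)
q' = (-0.4379, -0.4170, 0.1711, 0.7779)
v' = (-0.5032, -1.4924, 1.5896)
ω' = (1.0241, 1.3752, 0.3332)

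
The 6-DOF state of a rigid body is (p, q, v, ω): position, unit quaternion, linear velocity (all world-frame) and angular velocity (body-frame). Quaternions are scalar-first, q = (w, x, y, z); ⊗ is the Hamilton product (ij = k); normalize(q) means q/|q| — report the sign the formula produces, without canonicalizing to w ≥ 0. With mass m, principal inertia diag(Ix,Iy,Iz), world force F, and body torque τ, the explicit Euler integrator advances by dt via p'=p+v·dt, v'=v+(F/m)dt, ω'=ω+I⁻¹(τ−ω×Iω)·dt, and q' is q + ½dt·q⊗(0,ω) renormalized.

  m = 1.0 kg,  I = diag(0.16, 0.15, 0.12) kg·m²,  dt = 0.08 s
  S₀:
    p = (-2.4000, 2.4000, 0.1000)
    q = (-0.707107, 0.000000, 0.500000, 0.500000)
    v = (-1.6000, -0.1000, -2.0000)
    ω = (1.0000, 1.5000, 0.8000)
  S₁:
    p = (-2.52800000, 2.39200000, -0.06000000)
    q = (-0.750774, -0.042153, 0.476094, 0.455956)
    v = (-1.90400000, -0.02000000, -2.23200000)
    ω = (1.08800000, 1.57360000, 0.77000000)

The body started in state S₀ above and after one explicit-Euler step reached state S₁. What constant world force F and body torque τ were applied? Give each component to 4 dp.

F = (-3.8000, 1.0000, -2.9000)
τ = (0.1400, 0.1700, -0.0600)

velocity change Δv = (-0.30400000, 0.08000000, -0.23200000)
applied force F = (-3.8000, 1.0000, -2.9000)
Δω = ω₁−ω₀ = (0.08800000, 0.07360000, -0.03000000)
applied torque τ = (0.1400, 0.1700, -0.0600)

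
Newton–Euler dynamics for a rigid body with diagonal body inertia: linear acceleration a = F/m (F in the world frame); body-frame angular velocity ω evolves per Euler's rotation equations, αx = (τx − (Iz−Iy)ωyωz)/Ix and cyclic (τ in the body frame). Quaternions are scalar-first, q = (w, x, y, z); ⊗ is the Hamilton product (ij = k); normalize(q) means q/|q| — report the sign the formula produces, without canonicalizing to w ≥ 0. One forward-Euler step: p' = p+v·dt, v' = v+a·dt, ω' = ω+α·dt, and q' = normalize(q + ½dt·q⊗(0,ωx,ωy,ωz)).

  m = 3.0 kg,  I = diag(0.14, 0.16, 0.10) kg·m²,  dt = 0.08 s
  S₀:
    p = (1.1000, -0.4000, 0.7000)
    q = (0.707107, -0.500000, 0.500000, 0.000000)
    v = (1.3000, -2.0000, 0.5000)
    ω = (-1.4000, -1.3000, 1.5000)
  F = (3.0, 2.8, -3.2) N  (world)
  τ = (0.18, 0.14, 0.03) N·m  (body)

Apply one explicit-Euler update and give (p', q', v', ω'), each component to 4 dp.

p' = (1.2040, -0.5600, 0.7400)
q' = (0.7018, -0.5072, 0.4909, 0.0960)
v' = (1.3800, -1.9253, 0.4147)
ω' = (-1.3640, -1.1880, 1.4949)

p' = p + v·dt = (1.2040, -0.5600, 0.7400)
new velocity v' = (1.3800, -1.9253, 0.4147)
α = I⁻¹(τ − ω×Iω) = (0.4500, 1.4000, -0.0640)
new body rate ω' = (-1.3640, -1.1880, 1.4949)
Hamilton product q⊗(0,ω) = (-0.0500000, -0.2399498, -0.1692391, 2.4106605)
q + ½dt·q⊗(0,ω), renormalized = (0.7018, -0.5072, 0.4909, 0.0960)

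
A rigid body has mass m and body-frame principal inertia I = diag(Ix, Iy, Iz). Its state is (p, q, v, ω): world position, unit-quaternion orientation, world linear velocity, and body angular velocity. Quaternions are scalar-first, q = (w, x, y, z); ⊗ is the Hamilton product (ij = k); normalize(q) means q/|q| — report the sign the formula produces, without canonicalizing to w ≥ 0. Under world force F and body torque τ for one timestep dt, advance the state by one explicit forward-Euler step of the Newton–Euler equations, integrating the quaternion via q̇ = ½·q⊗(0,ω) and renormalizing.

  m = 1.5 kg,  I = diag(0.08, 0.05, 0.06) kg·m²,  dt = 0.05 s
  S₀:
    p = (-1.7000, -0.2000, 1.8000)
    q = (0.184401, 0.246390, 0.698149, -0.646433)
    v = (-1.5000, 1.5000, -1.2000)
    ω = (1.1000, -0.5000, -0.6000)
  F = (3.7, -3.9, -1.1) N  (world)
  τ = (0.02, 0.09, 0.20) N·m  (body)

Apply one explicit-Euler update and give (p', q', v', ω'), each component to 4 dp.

p' = (-1.7750, -0.1250, 1.7400)
q' = (0.1766, 0.2328, 0.6814, -0.6711)
v' = (-1.3767, 1.3700, -1.2367)
ω' = (1.1106, -0.3968, -0.4471)

new position p' = (-1.7750, -0.1250, 1.7400)
new velocity v' = (-1.3767, 1.3700, -1.2367)
angular accel α = (0.2125, 2.0640, 3.0583)
ω' = ω + α·dt = (1.1106, -0.3968, -0.4471)
2q̇ = q⊗(0,ω) = (-0.3098143, -0.5392648, -0.6554428, -1.0017995)
q' = normalize(q + ½dt·q⊗(0,ω)) = (0.1766, 0.2328, 0.6814, -0.6711)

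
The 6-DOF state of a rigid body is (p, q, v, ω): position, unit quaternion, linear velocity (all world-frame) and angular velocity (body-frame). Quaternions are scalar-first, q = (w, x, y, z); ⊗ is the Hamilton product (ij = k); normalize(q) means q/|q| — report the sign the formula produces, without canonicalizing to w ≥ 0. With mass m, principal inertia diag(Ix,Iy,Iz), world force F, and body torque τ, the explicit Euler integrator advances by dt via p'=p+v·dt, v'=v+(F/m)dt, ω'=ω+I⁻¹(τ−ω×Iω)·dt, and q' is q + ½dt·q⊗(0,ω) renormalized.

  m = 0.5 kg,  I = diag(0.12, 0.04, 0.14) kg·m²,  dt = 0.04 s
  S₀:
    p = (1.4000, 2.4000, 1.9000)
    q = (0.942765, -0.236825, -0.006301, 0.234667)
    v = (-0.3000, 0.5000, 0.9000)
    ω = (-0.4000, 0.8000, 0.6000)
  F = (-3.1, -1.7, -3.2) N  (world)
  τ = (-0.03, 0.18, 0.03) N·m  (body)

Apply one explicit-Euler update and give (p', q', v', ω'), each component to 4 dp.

p' = (1.3880, 2.4200, 1.9360)
q' = (0.9379, -0.2481, 0.0097, 0.2421)
v' = (-0.5480, 0.3640, 0.6440)
ω' = (-0.4260, 0.9752, 0.6013)

new position p' = (1.3880, 2.4200, 1.9360)
v + (F/m)dt = (-0.5480, 0.3640, 0.6440)
ω×(Iω) gyroscopic = (0.0480, 0.0048, 0.0256)
angular accel α = (-0.6500, 4.3800, 0.0314)
ω' = ω + α·dt = (-0.4260, 0.9752, 0.6013)
q⊗(0,ω) = (-0.2304894, -0.5686202, 0.8024402, 0.3736786)
q + ½dt·q⊗(0,ω), renormalized = (0.9379, -0.2481, 0.0097, 0.2421)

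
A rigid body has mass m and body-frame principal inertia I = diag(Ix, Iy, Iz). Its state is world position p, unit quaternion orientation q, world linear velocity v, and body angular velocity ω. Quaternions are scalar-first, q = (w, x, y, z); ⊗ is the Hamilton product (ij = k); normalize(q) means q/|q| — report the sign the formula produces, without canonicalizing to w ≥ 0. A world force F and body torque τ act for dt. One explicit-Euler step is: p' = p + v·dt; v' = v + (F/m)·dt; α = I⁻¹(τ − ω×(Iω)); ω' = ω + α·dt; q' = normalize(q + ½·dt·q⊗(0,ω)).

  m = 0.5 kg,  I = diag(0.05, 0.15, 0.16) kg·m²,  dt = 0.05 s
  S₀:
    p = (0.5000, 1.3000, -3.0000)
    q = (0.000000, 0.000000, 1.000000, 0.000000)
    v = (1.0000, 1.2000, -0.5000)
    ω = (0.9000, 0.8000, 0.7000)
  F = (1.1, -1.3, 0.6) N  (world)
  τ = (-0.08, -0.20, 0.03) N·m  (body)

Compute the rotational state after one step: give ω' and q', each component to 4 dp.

ω' = (0.8144, 0.7564, 0.6869)
q' = (-0.0200, 0.0175, 0.9994, -0.0225)

precession coupling ω×(Iω) = (0.0056, -0.0693, 0.0720)
α = I⁻¹(τ − ω×Iω) = (-1.7120, -0.8713, -0.2625)
new body rate ω' = (0.8144, 0.7564, 0.6869)
Hamilton product q⊗(0,ω) = (-0.8000000, 0.7000000, 0.0000000, -0.9000000)
q' = normalize(q + ½dt·q⊗(0,ω)) = (-0.0200, 0.0175, 0.9994, -0.0225)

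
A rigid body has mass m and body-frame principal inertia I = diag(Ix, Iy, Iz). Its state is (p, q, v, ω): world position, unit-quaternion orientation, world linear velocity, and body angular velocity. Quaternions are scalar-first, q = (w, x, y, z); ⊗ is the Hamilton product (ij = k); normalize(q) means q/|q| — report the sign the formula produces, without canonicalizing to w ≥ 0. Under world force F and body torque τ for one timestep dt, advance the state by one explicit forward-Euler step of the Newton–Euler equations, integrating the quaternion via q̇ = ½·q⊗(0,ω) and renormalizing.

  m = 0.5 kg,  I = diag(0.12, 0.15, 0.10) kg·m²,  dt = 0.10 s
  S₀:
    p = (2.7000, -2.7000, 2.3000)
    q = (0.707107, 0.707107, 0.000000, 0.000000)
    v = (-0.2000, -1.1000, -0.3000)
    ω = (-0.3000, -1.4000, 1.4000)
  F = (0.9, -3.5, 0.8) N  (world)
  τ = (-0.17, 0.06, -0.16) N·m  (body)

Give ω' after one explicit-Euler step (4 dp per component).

ω' = (-0.5233, -1.3544, 1.2274)

gyro term ω×Iω = (0.0980, -0.0084, 0.0126)
(τ − ω×Iω)/I = (-2.2333, 0.4560, -1.7260)
new body rate ω' = (-0.5233, -1.3544, 1.2274)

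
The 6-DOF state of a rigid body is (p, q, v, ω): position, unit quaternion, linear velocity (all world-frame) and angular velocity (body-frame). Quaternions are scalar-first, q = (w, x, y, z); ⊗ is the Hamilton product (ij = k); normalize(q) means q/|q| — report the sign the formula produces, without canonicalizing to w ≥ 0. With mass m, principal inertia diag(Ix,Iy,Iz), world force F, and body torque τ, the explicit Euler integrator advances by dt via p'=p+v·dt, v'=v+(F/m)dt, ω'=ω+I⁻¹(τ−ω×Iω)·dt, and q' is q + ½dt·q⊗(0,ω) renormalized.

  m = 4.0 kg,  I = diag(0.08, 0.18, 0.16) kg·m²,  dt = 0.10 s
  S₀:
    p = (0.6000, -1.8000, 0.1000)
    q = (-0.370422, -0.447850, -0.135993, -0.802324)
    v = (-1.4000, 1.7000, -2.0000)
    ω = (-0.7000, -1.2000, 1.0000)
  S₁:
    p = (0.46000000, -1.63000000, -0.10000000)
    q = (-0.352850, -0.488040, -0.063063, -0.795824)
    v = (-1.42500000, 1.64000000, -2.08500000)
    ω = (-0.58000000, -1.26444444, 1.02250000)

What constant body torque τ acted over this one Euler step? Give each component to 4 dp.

τ = (0.1200, -0.0600, 0.1200)

rate change Δω = (0.12000000, -0.06444444, 0.02250000)
I·α + gyro = (0.1200, -0.0600, 0.1200)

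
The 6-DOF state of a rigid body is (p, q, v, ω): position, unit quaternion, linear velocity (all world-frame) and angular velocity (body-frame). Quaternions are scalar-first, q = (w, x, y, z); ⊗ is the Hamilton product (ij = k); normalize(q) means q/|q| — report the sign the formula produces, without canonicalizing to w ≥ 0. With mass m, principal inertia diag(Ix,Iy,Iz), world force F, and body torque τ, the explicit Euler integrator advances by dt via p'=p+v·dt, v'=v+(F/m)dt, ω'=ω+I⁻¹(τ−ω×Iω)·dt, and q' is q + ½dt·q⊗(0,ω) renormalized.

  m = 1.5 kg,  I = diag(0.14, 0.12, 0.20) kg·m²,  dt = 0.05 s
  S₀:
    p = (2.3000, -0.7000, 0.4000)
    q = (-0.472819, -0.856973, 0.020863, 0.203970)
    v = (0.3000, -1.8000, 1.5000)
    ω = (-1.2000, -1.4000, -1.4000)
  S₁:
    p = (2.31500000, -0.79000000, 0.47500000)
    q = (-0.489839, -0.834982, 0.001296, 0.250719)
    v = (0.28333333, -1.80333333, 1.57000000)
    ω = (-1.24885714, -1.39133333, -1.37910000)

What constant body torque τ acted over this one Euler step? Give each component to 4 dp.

τ = (0.0200, -0.0800, 0.0500)

ω₁ − ω₀ = (-0.04885714, 0.00866667, 0.02090000)
gyro term ω₀×Iω₀ = (0.1568, -0.1008, -0.0336)
τ = I·(Δω/dt) + ω₀×(Iω₀) = (0.0200, -0.0800, 0.0500)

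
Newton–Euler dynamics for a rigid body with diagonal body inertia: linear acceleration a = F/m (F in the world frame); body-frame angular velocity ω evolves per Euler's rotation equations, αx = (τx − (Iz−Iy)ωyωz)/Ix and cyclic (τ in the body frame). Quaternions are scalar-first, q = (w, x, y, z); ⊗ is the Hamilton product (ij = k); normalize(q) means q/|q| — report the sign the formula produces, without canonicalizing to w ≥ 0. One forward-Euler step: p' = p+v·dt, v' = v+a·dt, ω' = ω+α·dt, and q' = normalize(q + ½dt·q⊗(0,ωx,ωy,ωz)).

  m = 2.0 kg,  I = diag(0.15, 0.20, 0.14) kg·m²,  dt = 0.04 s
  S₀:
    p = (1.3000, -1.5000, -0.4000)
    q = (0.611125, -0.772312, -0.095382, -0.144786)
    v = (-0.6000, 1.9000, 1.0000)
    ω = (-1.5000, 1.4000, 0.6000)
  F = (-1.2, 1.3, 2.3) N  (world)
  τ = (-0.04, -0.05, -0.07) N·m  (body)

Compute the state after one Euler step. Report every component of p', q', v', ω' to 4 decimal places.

gyro term ω×Iω = (-0.0504, -0.0090, -0.1050)
α = I⁻¹(τ − ω×Iω) = (0.0693, -0.2050, 0.2500)
ω' = ω + α·dt = (-1.4972, 1.3918, 0.6100)
Hamilton product q⊗(0,ω) = (-0.9380616, -0.7712163, 1.5361412, -0.8576348)
updated quaternion q' = (0.5918, -0.7870, -0.0646, -0.1618)
p' = p + v·dt = (1.2760, -1.4240, -0.3600)
v' = v + a·dt = (-0.6240, 1.9260, 1.0460)

p' = (1.2760, -1.4240, -0.3600)
q' = (0.5918, -0.7870, -0.0646, -0.1618)
v' = (-0.6240, 1.9260, 1.0460)
ω' = (-1.4972, 1.3918, 0.6100)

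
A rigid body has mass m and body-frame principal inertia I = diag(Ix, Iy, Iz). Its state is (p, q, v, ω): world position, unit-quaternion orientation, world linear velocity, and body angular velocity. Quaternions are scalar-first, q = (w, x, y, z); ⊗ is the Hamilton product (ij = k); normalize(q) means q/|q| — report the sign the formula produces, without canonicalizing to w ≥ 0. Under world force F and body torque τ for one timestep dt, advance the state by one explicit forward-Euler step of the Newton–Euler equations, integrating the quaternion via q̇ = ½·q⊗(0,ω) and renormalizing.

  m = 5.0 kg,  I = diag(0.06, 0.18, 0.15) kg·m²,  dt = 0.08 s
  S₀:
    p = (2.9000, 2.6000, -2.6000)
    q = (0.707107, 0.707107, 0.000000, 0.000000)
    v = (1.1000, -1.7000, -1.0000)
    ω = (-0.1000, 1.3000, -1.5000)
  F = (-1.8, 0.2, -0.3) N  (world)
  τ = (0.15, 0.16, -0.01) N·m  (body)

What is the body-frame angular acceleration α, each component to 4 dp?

α = (1.5250, 0.9639, 0.0373)

precession coupling ω×(Iω) = (0.0585, -0.0135, -0.0156)
α = I⁻¹(τ − ω×Iω) = (1.5250, 0.9639, 0.0373)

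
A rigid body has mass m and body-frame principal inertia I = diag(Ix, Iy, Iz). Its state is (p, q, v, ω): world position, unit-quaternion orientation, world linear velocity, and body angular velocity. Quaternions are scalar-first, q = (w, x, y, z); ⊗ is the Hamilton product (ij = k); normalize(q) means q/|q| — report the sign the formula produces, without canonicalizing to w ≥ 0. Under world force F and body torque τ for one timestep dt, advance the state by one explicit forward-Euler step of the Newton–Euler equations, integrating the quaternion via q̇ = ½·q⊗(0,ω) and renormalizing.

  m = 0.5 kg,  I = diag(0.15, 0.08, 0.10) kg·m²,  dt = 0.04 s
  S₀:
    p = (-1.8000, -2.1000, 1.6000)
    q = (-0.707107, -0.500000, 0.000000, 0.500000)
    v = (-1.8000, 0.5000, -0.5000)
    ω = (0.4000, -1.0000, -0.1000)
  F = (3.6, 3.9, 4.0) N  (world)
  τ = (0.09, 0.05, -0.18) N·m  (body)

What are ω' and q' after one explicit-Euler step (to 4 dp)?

ω' = (0.4235, -0.9740, -0.1832)
q' = (-0.7019, -0.4955, 0.0171, 0.5113)

angular accel α = (0.5867, 0.6500, -2.0800)
ω' = ω + α·dt = (0.4235, -0.9740, -0.1832)
Hamilton product q⊗(0,ω) = (0.2500000, 0.2171572, 0.8571070, 0.5707107)
q + ½dt·q⊗(0,ω), renormalized = (-0.7019, -0.4955, 0.0171, 0.5113)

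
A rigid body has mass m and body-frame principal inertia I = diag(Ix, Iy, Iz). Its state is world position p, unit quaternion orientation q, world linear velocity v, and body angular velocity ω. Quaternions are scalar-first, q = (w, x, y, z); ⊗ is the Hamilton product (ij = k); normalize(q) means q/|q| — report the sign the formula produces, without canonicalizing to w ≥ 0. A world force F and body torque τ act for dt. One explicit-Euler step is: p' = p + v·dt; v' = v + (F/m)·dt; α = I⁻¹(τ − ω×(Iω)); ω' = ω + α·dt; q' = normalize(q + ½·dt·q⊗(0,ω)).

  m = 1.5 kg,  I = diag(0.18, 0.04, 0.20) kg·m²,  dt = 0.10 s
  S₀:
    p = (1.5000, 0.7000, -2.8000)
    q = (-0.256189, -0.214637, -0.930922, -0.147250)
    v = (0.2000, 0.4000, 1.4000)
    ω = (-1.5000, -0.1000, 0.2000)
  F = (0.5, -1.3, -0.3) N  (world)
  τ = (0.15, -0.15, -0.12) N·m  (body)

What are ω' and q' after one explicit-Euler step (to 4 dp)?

ω' = (-1.4149, -0.4900, 0.1505)
q' = (-0.2747, -0.2049, -0.9138, -0.2179)

ω×(Iω) gyroscopic = (-0.0032, 0.0060, -0.0210)
angular accel α = (0.8511, -3.9000, -0.4950)
ω' = ω + α·dt = (-1.4149, -0.4900, 0.1505)
2q̇ = q⊗(0,ω) = (-0.3855977, 0.1833741, 0.2894213, -1.4261571)
updated quaternion q' = (-0.2747, -0.2049, -0.9138, -0.2179)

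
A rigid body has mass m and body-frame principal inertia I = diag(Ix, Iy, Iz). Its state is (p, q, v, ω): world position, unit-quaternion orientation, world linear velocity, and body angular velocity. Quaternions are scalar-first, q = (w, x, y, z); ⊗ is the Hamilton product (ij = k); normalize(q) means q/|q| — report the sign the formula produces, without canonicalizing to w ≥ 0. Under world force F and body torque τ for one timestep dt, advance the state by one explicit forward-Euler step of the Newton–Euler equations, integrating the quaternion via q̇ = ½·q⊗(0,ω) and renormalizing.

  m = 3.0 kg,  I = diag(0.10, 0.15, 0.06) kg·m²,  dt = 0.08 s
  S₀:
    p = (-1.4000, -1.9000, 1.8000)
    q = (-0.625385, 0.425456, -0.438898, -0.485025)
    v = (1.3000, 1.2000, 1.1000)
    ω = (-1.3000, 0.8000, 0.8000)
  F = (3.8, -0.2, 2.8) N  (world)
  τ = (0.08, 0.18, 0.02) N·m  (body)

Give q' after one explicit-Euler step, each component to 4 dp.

q' = (-0.5723, 0.4584, -0.4462, -0.5130)

q⊗(0,ω) = (1.2922312, 0.8499021, -0.2101403, -0.7305106)
updated quaternion q' = (-0.5723, 0.4584, -0.4462, -0.5130)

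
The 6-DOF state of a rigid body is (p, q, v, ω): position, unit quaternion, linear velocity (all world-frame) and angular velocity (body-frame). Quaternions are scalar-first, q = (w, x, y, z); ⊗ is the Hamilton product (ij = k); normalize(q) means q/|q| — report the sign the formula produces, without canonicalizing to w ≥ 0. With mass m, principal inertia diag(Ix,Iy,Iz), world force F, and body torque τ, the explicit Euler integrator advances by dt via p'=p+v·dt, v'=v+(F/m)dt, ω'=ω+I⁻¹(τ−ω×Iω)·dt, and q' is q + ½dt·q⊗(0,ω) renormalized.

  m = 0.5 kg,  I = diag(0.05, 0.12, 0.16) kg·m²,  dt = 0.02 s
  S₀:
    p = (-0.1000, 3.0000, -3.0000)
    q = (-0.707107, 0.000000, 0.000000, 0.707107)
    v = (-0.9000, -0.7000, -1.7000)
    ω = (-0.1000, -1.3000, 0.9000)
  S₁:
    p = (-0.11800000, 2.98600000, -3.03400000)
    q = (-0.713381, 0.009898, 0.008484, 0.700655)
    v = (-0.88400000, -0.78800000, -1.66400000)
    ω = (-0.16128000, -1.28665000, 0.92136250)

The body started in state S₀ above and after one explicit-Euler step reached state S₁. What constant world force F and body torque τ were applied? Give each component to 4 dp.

F = (0.4000, -2.2000, 0.9000)
τ = (-0.2000, 0.0900, 0.1800)

rate change Δω = (-0.06128000, 0.01335000, 0.02136250)
τ = I·(Δω/dt) + ω₀×(Iω₀) = (-0.2000, 0.0900, 0.1800)
velocity change Δv = (0.01600000, -0.08800000, 0.03600000)
m·(v₁−v₀)/dt = (0.4000, -2.2000, 0.9000)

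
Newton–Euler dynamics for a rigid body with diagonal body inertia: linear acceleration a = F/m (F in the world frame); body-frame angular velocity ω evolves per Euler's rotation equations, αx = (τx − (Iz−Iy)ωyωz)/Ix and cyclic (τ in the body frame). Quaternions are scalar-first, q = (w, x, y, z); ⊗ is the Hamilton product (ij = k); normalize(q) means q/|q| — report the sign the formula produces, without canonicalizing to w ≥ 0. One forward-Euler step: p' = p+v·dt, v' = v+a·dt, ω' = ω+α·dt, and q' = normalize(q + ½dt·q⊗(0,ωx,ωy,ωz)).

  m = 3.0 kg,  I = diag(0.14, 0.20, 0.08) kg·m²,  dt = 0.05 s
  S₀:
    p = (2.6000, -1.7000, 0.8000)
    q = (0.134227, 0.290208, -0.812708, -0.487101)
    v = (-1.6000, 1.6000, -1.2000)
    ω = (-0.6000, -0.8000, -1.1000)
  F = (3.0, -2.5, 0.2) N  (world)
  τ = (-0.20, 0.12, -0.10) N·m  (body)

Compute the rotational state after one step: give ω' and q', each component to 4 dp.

precession coupling ω×(Iω) = (-0.1056, 0.0396, 0.0288)
angular accel α = (-0.6743, 0.4020, -1.6100)
ω' = ω + α·dt = (-0.6337, -0.7799, -1.1805)
2q̇ = q⊗(0,ω) = (-1.0118527, 0.4237618, 0.5041078, -0.8674409)
q + ½dt·q⊗(0,ω), renormalized = (0.1089, 0.3006, -0.7996, -0.5084)

ω' = (-0.6337, -0.7799, -1.1805)
q' = (0.1089, 0.3006, -0.7996, -0.5084)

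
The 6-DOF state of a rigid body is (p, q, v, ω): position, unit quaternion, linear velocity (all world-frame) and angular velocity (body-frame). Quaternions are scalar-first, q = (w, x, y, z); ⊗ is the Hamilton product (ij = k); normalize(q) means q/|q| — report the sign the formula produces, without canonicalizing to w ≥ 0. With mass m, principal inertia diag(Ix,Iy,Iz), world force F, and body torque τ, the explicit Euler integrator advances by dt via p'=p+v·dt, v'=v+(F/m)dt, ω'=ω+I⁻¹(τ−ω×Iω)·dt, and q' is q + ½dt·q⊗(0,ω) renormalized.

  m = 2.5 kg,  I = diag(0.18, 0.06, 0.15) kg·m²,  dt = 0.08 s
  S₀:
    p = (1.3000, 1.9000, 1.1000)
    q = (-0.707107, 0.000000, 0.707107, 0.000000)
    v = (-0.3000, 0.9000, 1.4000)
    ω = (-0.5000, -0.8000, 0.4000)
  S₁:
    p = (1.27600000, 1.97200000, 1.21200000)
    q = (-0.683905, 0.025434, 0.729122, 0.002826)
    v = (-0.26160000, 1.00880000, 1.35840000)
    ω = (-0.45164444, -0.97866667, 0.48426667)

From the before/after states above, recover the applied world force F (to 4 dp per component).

F = (1.2000, 3.4000, -1.3000)

v₁ − v₀ = (0.03840000, 0.10880000, -0.04160000)
m·(v₁−v₀)/dt = (1.2000, 3.4000, -1.3000)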